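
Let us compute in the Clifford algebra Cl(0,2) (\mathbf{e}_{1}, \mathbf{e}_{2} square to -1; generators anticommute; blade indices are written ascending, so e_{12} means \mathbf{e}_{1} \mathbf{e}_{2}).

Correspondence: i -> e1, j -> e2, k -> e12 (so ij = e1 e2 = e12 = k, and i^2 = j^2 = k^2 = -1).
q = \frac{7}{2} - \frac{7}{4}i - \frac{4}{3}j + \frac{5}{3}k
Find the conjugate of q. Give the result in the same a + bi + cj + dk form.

In blades: q = \frac{7}{2} - \frac{7}{4} e_{1} - \frac{4}{3} e_{2} + \frac{5}{3} e_{12}.
Conjugation here is Clifford conjugation: the scalar is fixed and the grade-1 and grade-2 blades all flip sign, giving \frac{7}{2} + \frac{7}{4} e_{1} + \frac{4}{3} e_{2} - \frac{5}{3} e_{12}; translating back:
Answer: \frac{7}{2} + \frac{7}{4}i + \frac{4}{3}j - \frac{5}{3}k


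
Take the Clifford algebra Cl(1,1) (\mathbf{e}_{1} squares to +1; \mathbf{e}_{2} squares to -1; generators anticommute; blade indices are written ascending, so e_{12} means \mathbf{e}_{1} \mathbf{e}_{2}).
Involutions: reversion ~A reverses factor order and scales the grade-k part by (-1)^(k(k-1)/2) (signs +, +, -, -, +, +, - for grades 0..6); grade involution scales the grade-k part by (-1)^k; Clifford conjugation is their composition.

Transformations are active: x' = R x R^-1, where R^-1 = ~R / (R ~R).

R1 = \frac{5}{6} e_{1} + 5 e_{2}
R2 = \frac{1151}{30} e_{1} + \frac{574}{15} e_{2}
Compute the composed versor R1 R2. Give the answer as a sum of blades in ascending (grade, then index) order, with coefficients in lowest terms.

Distribute over the terms of R1 (each basis-blade product reordered to ascending indices, repeated generators contracted through their squares):
(\frac{5}{6} e_{1}) R2 = \frac{1151}{36} + \frac{287}{9} e_{12}
(5 e_{2}) R2 = -\frac{574}{3} - \frac{1151}{6} e_{12}
Summing the partial products and collecting blades:
Answer: -\frac{5737}{36} - \frac{2879}{18} e_{12}


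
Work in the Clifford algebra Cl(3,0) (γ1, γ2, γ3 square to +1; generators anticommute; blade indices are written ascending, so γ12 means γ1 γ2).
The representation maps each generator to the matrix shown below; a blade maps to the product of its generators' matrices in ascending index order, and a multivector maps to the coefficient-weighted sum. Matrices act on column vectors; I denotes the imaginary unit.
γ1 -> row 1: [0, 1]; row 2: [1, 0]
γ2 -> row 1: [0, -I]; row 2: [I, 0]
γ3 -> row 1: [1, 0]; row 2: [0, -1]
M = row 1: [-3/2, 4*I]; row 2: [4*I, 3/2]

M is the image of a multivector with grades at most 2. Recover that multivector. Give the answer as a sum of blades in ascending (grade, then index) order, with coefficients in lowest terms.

Method: 1, rho(γ1), rho(γ2), rho(γ3) form a trace-orthogonal basis of the 2x2 complex matrices (tr(X Y) = 2 if X = Y, else 0), so M = m0*1 + m1*rho(γ1) + m2*rho(γ2) + m3*rho(γ3) with m0 = tr(M)/2 = 0, m1 = tr(M rho(γ1))/2 = 4*I, m2 = tr(M rho(γ2))/2 = 0, m3 = tr(M rho(γ3))/2 = -3/2.
Multiplying table entries, the bivector images are rho(γ12) = I*rho(γ3), rho(γ13) = -I*rho(γ2), rho(γ23) = I*rho(γ1); with real blade coefficients the real parts of m0..m3 are the coefficients of 1, γ1, γ2, γ3 and the imaginary parts give the bivectors (γ23: Im m1, γ13: -Im m2, γ12: Im m3).
Answer: -3/2*γ3 + 4*γ23


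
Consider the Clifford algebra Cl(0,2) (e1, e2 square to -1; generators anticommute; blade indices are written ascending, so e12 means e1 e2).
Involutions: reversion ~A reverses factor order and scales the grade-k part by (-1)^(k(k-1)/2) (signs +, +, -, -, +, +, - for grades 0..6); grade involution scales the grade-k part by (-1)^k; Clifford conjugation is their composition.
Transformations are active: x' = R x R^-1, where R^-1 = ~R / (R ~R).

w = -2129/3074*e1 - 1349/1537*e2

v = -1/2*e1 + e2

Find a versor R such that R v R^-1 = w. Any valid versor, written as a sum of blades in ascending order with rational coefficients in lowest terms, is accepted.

Sketch: the shared square -5/4 makes R = v + w = -1833/1537*e1 + 188/1537*e2 the natural versor; its sandwich fixes that direction, negates (v - w)/2, and sends v to w.
Answer: -1833/1537*e1 + 188/1537*e2


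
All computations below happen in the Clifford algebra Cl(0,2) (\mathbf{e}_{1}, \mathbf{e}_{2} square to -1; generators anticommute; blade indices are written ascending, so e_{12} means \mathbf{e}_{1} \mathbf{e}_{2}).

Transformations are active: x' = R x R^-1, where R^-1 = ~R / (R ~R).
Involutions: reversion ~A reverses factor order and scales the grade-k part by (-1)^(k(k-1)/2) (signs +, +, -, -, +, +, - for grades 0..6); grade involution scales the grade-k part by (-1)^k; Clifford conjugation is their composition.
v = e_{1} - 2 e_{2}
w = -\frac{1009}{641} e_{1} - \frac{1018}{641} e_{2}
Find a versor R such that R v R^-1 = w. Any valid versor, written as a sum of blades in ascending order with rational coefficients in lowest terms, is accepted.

Reasoning: v^2 = w^2 = -5 since conjugation preserves the quadratic form; R = v + w = -\frac{368}{641} e_{1} - \frac{2300}{641} e_{2} is then valid when invertible, keeping its own part and reversing (v - w)/2.
Answer: -\frac{368}{641} e_{1} - \frac{2300}{641} e_{2}


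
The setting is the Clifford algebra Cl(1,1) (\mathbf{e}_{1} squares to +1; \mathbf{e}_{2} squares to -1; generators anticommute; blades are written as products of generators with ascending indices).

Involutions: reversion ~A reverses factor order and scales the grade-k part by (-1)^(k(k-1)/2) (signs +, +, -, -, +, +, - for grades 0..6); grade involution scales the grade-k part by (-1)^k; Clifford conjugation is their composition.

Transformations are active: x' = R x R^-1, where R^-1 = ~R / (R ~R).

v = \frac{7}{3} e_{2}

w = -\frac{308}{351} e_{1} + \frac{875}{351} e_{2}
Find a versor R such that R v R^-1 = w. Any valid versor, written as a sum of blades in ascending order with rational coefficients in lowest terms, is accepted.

Sketch: the shared square -\frac{49}{9} makes R = v + w = -\frac{308}{351} e_{1} + \frac{1694}{351} e_{2} the natural versor; its sandwich fixes that direction, negates (v - w)/2, and sends v to w.
Answer: -\frac{308}{351} e_{1} + \frac{1694}{351} e_{2}


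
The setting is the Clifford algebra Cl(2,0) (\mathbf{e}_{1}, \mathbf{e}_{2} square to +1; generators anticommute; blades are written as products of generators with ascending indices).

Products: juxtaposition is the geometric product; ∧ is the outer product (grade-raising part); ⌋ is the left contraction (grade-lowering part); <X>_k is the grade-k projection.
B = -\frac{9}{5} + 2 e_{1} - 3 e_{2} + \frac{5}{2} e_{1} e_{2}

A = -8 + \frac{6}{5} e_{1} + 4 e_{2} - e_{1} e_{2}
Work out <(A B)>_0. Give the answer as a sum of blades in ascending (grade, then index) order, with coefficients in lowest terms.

step 1: \frac{73}{10} - \frac{629}{25} e_{1} + \frac{109}{5} e_{2} - \frac{149}{5} e_{1} e_{2}
step 2: \frac{73}{10}
Answer: \frac{73}{10}


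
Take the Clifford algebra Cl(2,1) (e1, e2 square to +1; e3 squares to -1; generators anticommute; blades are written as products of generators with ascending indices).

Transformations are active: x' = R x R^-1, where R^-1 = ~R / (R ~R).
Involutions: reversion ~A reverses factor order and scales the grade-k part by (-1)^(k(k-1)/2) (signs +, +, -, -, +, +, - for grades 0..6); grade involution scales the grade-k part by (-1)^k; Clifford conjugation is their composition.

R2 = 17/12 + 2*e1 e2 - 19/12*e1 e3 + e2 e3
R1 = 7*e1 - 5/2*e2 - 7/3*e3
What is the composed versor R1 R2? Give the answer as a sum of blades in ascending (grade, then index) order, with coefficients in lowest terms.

Distribute over the terms of R1 (each basis-blade product reordered to ascending indices, repeated generators contracted through their squares):
(7*e1) R2 = 119/12*e1 + 14*e2 - 133/12*e3 + 7*e1 e2 e3
(-5/2*e2) R2 = 5*e1 - 85/24*e2 - 5/2*e3 - 95/24*e1 e2 e3
(-7/3*e3) R2 = 133/36*e1 - 7/3*e2 - 119/36*e3 - 14/3*e1 e2 e3
Summing the partial products and collecting blades:
Answer: 335/18*e1 + 65/8*e2 - 152/9*e3 - 13/8*e1 e2 e3


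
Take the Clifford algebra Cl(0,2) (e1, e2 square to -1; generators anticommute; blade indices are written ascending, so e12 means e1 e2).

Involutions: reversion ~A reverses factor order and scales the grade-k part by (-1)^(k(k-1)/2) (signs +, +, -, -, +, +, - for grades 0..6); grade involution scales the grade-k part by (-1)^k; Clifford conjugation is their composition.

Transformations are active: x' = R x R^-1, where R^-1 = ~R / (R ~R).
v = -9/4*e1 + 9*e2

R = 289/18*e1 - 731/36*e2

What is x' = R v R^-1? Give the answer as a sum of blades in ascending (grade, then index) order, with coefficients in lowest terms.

~R = 289/18*e1 - 731/36*e2, and R ~R = -868445/1296, so R^-1 = ~R / (-868445/1296).
R v = 1751/8 + 1581/16*e12
Answer: -99027/12020*e1 + 12816/3005*e2


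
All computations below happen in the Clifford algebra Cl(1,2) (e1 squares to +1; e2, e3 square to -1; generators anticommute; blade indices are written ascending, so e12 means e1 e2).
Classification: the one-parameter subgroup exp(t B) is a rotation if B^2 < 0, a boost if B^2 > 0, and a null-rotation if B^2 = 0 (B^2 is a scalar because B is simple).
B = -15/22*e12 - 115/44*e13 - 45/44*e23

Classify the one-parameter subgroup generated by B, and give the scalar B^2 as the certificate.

B^2 term by term: the squares give (-15/22)^2*(e12)^2 + (-115/44)^2*(e13)^2 + (-45/44)^2*(e23)^2 = 225/484*(+1) + 13225/1936*(+1) + 2025/1936*(-1) = 25/4 (each basis 2-blade squares to minus the product of its generators' squares); cross terms between blades sharing an index anticommute and cancel. So B^2 = 25/4.
Answer: boost, certificate B^2 = 25/4. Key observation: B^2 = 25/4 is a conjugation invariant, so its sign decides the class regardless of the surface form of B.


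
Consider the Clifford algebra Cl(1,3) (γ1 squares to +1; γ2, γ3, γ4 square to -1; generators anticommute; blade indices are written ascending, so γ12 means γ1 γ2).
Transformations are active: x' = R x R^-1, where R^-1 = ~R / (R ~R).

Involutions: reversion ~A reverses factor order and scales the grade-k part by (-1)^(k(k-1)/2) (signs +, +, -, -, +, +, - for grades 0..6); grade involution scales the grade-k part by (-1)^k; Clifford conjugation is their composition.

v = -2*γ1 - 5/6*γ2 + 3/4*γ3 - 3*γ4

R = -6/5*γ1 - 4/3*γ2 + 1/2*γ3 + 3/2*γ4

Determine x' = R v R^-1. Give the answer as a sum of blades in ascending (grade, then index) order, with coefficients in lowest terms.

~R = -6/5*γ1 - 4/3*γ2 + 1/2*γ3 + 3/2*γ4, and R ~R = -1277/450, so R^-1 = ~R / (-1277/450).
R v = 1949/360 - 5/3*γ12 + 1/10*γ13 + 33/5*γ14 - 7/12*γ23 + 21/4*γ24 - 21/8*γ34
Answer: 8401/1277*γ1 + 45365/7662*γ2 - 3394/1277*γ3 - 13911/5108*γ4


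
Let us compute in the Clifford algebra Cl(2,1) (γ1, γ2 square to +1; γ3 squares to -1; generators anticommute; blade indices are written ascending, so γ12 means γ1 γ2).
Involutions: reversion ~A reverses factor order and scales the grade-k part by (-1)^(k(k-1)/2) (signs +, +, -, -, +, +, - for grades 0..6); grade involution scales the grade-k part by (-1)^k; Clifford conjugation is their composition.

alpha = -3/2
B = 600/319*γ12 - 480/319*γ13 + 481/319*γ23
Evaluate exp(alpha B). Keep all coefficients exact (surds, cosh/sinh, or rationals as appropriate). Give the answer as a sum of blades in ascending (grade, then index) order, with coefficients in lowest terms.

B^2 term by term: the squares give (600/319)^2*(γ12)^2 + (-480/319)^2*(γ13)^2 + (481/319)^2*(γ23)^2 = 360000/101761*(-1) + 230400/101761*(+1) + 231361/101761*(+1) = 1 (each basis 2-blade squares to minus the product of its generators' squares); cross terms between blades sharing an index anticommute and cancel. So B^2 = 1.
B^2 = 1 — the series telescopes hyperbolically here: l = 1, alpha*l = -3/2, so exp(alpha B) = cosh(-3/2) + (sinh(-3/2)/1)*B = cosh(3/2) + (-sinh(3/2))*B.
Answer: cosh(3/2) - 600*sinh(3/2)/319*γ12 + 480*sinh(3/2)/319*γ13 - 481*sinh(3/2)/319*γ23


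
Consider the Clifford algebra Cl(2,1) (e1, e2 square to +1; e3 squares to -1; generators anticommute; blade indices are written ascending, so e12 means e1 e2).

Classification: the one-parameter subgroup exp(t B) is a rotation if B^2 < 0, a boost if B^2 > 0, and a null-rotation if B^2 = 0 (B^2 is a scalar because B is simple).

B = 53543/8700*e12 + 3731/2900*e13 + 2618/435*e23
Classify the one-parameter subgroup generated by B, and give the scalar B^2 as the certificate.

B^2 term by term: the squares give (53543/8700)^2*(e12)^2 + (3731/2900)^2*(e13)^2 + (2618/435)^2*(e23)^2 = 2866852849/75690000*(-1) + 13920361/8410000*(+1) + 6853924/189225*(+1) = 0 (each basis 2-blade squares to minus the product of its generators' squares); cross terms between blades sharing an index anticommute and cancel. So B^2 = 0.
Answer: null-rotation, certificate B^2 = 0. Key observation: B^2 = 0 is a conjugation invariant, so its sign decides the class regardless of the surface form of B.


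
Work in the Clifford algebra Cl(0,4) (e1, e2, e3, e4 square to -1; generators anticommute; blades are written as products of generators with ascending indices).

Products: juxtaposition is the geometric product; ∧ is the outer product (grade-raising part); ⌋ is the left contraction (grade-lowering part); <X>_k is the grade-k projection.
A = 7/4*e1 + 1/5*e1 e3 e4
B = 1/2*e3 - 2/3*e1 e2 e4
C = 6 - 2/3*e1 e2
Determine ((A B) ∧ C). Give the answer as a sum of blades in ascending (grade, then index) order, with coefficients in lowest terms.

step 1: 7/8*e1 e3 + 1/10*e1 e4 - 2/15*e2 e3 + 7/6*e2 e4
step 2: 21/4*e1 e3 + 3/5*e1 e4 - 4/5*e2 e3 + 7*e2 e4
Answer: 21/4*e1 e3 + 3/5*e1 e4 - 4/5*e2 e3 + 7*e2 e4


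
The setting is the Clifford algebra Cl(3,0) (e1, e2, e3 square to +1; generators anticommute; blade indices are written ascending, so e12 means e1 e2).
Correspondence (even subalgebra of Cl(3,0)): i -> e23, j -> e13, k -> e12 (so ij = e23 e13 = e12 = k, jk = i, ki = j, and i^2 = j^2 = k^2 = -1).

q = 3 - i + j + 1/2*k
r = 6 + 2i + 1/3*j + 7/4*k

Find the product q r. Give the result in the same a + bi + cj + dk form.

In blades: q = 3 + 1/2*e12 + e13 - e23, r = 6 + 7/4*e12 + 1/3*e13 + 2*e23.
Distribute q over r term by term (generator squares from the signature, products reordered to ascending indices): (3)*r = 18 + 21/4*e12 + e13 + 6*e23; (1/2*e12)*r = -7/8 + 3*e12 + e13 - 1/6*e23; (e13)*r = -1/3 - 2*e12 + 6*e13 + 7/4*e23; (-e23)*r = 2 - 1/3*e12 + 7/4*e13 - 6*e23.
Sum: 451/24 + 71/12*e12 + 39/4*e13 + 19/12*e23; translating back through the correspondence:
Answer: 451/24 + 19/12*i + 39/4*j + 71/12*k


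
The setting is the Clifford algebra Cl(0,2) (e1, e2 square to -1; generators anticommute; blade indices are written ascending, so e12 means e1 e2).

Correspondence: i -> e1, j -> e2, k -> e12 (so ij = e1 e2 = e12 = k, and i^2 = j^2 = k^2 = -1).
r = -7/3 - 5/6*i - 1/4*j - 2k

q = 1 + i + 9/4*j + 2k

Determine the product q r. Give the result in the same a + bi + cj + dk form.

In blades: q = 1 + e1 + 9/4*e2 + 2*e12, r = -7/3 - 5/6*e1 - 1/4*e2 - 2*e12.
Distribute q over r term by term (generator squares from the signature, products reordered to ascending indices): (1)*r = -7/3 - 5/6*e1 - 1/4*e2 - 2*e12; (e1)*r = 5/6 - 7/3*e1 + 2*e2 - 1/4*e12; (9/4*e2)*r = 9/16 - 9/2*e1 - 21/4*e2 + 15/8*e12; (2*e12)*r = 4 + 1/2*e1 - 5/3*e2 - 14/3*e12.
Sum: 49/16 - 43/6*e1 - 31/6*e2 - 121/24*e12; translating back through the correspondence:
Answer: 49/16 - 43/6*i - 31/6*j - 121/24*k


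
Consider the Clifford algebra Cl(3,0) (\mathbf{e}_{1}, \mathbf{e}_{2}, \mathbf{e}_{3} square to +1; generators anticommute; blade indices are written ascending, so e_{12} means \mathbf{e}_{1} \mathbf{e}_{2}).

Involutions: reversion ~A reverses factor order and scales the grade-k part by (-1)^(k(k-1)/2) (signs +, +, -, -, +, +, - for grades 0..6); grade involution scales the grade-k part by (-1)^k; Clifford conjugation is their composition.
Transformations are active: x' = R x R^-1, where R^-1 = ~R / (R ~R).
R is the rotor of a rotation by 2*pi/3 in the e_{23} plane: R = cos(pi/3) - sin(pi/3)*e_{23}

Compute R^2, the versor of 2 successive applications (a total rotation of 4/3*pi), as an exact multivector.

The rotor phase is half the rotation angle and phases add under composition, so 2 steps in the e_{23} plane accumulate phase 2*(pi/3) = \frac{2 \pi}{3}: R^2 = cos(\frac{2 \pi}{3}) - sin(\frac{2 \pi}{3})*e_{23}.
cos(\frac{2 \pi}{3}) = - \frac{1}{2} and sin(\frac{2 \pi}{3}) = \frac{\sqrt{3}}{2}, so R^2 = -\frac{1}{2} - \frac{\sqrt{3}}{2} e_{23}. The net rotation is 4/3*pi; the rotor keeps the half-angle phase exactly.
Answer: -\frac{1}{2} - \frac{\sqrt{3}}{2} e_{23}


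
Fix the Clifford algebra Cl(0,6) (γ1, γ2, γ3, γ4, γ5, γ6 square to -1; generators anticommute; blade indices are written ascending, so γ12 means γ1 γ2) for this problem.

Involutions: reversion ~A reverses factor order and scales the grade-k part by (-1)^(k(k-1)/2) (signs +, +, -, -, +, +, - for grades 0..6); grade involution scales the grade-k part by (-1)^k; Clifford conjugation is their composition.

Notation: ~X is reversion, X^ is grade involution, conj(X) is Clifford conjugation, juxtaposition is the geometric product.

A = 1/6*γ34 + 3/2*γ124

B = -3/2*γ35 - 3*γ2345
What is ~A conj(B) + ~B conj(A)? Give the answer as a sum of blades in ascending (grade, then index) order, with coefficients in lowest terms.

first term: -1/2*γ25 - 1/4*γ45 + 9/2*γ135 + 9/4*γ12345
second term: -1/2*γ25 + 1/4*γ45 - 9/2*γ135 - 9/4*γ12345
Answer: -γ25


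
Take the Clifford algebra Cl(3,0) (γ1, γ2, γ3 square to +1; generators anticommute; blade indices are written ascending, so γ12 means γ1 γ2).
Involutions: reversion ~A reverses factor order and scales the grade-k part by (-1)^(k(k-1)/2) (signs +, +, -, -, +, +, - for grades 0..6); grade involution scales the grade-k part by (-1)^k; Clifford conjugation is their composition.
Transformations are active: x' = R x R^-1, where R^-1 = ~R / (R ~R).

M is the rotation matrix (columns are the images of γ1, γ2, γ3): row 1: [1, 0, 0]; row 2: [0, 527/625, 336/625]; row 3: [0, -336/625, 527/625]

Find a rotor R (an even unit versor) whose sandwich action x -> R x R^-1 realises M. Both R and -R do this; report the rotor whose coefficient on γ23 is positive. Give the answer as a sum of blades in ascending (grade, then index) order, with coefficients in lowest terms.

Method: write R = a + b12*γ12 + b13*γ13 + b23*γ23 with a^2 + b12^2 + b13^2 + b23^2 = 1 (so R^-1 = ~R). Expanding the columns R e_j ~R gives tr M = 4a^2 - 1 and, from the antisymmetric part, M21 - M12 = -4a*b12, M13 - M31 = 4a*b13, M32 - M23 = -4a*b23.
Here tr M = 1679/625, so a^2 = (1 + tr M)/4 = 576/625 and a = ±24/25. Taking a = 24/25: M21 - M12 = 0, M13 - M31 = 0, M32 - M23 = -672/625, giving b12 = 0, b13 = 0, b23 = 7/25, i.e. R = 24/25 + 7/25*γ23.
Its γ23 coefficient is already positive.
Answer: 24/25 + 7/25*γ23. Recall the cover is two-to-one: with M of trace 1679/625, both preimages act alike, and the stated γ23 sign chooses the sheet.


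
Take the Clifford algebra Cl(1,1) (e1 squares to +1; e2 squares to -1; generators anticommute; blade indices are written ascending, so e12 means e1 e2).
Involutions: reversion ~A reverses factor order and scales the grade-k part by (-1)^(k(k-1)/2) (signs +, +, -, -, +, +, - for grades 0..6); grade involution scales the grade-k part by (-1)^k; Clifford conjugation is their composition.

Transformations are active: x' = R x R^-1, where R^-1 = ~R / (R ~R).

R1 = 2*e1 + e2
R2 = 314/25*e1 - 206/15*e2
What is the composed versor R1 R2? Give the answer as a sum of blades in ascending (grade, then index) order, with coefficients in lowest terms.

Distribute over the terms of R1 (each basis-blade product reordered to ascending indices, repeated generators contracted through their squares):
(2*e1) R2 = 628/25 - 412/15*e12
(e2) R2 = 206/15 - 314/25*e12
Summing the partial products and collecting blades:
Answer: 2914/75 - 3002/75*e12


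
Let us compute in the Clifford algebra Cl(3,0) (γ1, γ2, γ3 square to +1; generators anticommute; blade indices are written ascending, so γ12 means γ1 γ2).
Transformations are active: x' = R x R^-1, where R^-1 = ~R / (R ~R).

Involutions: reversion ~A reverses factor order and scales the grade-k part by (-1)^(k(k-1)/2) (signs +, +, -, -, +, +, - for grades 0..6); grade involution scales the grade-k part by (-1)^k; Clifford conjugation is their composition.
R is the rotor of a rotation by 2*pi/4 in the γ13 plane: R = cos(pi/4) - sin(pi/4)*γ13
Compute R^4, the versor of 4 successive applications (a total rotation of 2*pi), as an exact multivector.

Rotor phase runs at HALF the rotation angle; powers of one rotor simply add phase, so after 4 steps in γ13 the phase is 4*pi/4 = pi and R^4 = cos(pi) - sin(pi)*γ13.
cos(pi) = -1 and sin(pi) = 0, so R^4 = -1. The total rotation 2*pi is 1 full turn, so every vector returns to itself, yet the rotor is -1, on the OTHER sheet of the double cover (an odd number of 2*pi turns).
Answer: -1


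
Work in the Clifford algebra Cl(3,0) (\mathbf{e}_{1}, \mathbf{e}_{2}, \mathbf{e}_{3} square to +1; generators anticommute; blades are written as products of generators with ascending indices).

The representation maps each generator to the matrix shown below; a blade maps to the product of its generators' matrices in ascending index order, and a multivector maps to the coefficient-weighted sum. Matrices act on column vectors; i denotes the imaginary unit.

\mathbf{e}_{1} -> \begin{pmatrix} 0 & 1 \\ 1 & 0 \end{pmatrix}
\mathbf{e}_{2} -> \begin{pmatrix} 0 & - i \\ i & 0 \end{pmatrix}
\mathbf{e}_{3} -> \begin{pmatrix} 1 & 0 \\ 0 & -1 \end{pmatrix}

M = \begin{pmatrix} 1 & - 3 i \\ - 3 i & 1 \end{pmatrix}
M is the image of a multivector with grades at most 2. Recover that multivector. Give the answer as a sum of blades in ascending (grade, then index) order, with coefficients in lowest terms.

Method: 1, rho(e_{1}), rho(e_{2}), rho(e_{3}) form a trace-orthogonal basis of the 2x2 complex matrices (tr(X Y) = 2 if X = Y, else 0), so M = m0*1 + m1*rho(e_{1}) + m2*rho(e_{2}) + m3*rho(e_{3}) with m0 = tr(M)/2 = 1, m1 = tr(M rho(e_{1}))/2 = - 3 i, m2 = tr(M rho(e_{2}))/2 = 0, m3 = tr(M rho(e_{3}))/2 = 0.
Multiplying table entries, the bivector images are rho(e_{1} e_{2}) = i*rho(e_{3}), rho(e_{1} e_{3}) = -i*rho(e_{2}), rho(e_{2} e_{3}) = i*rho(e_{1}); with real blade coefficients the real parts of m0..m3 are the coefficients of 1, e_{1}, e_{2}, e_{3} and the imaginary parts give the bivectors (e_{2} e_{3}: Im m1, e_{1} e_{3}: -Im m2, e_{1} e_{2}: Im m3).
Answer: 1 - 3 e_{2} e_{3}


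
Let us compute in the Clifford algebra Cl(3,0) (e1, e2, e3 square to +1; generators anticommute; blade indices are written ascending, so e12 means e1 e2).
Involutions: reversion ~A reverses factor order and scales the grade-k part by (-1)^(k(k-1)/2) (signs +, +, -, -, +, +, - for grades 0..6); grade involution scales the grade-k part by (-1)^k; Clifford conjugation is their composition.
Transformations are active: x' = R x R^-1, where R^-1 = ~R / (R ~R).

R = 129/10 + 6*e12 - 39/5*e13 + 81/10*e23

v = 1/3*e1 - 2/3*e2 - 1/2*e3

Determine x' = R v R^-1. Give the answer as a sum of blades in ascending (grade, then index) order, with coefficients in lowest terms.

~R = 129/10 - 6*e12 + 39/5*e13 - 81/10*e23, and R ~R = 16443/50, so R^-1 = ~R / (16443/50).
R v = 21/5*e1 - 293/20*e2 + 31/20*e3 - 11/2*e123
Answer: -502/1827*e1 - 2717/3654*e2 + 769/1827*e3


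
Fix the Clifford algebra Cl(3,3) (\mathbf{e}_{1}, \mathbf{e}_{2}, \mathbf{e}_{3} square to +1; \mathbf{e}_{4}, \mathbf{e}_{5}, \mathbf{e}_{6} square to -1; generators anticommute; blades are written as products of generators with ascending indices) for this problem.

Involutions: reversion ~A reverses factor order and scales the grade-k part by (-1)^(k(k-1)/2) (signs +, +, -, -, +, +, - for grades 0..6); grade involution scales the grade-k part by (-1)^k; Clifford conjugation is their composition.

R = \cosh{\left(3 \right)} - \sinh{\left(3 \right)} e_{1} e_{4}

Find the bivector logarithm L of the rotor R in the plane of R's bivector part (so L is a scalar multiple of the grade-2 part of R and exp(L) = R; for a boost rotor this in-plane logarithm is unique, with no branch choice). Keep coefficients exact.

The scalar part of R is \cosh{\left(3 \right)}, which determines |rapidity| via cosh; the sign lives in the bivector part, and pairing them (bivector part over sinh of the rapidity = the plane) gives the unique in-plane L = rapidity * plane.
Concretely: cosh(rapidity) = \cosh{\left(3 \right)} gives rapidity = ±3, and since rapidity/sinh(rapidity) is even the sign is immaterial: L = (rapidity/sinh(rapidity)) * <R>_2 = (\frac{3}{\sinh{\left(3 \right)}}) * <R>_2.
Answer: -3 e_{1} e_{4}


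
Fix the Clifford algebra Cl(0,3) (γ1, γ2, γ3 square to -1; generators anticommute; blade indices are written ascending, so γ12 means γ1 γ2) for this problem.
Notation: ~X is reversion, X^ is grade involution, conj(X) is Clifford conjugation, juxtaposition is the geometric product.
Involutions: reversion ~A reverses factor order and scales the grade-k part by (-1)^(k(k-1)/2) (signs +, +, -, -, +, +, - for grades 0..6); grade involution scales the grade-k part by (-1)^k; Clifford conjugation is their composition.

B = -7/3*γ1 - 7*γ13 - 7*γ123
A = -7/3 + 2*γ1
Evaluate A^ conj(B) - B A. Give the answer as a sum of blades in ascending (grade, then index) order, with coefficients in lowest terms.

first term: 14/3 - 49/9*γ1 + 14*γ3 - 49/3*γ13 - 14*γ23 + 49/3*γ123
second term: 14/3 + 49/9*γ1 - 14*γ3 + 49/3*γ13 + 14*γ23 + 49/3*γ123
Answer: -98/9*γ1 + 28*γ3 - 98/3*γ13 - 28*γ23


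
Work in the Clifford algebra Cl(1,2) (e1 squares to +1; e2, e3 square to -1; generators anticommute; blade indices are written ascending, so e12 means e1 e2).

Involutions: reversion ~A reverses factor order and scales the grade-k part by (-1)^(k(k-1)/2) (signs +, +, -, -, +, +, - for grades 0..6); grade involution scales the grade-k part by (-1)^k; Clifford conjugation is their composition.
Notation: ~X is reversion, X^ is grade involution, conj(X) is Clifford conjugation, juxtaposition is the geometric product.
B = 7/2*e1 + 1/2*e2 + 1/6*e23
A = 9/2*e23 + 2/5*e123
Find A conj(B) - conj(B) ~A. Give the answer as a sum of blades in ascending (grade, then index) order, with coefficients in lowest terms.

first term: 3/4 + 1/15*e1 - 9/4*e3 - 1/5*e13 - 7/5*e23 - 63/4*e123
second term: -3/4 - 1/15*e1 - 9/4*e3 + 1/5*e13 + 7/5*e23 + 63/4*e123
Answer: 3/2 + 2/15*e1 - 2/5*e13 - 14/5*e23 - 63/2*e123


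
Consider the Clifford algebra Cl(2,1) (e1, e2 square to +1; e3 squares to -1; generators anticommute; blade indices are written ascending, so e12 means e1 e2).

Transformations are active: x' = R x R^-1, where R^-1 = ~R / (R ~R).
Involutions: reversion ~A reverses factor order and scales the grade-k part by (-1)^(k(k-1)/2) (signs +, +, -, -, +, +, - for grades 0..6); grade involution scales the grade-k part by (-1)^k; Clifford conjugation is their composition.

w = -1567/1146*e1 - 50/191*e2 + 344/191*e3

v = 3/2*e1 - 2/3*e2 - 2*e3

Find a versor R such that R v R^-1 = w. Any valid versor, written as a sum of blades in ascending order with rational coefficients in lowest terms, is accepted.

Here q(v) = q(w) = -47/36; the classical choice R = v + w = 76/573*e1 - 532/573*e2 - 38/191*e3 then realises v -> w under the sandwich.
Answer: 76/573*e1 - 532/573*e2 - 38/191*e3


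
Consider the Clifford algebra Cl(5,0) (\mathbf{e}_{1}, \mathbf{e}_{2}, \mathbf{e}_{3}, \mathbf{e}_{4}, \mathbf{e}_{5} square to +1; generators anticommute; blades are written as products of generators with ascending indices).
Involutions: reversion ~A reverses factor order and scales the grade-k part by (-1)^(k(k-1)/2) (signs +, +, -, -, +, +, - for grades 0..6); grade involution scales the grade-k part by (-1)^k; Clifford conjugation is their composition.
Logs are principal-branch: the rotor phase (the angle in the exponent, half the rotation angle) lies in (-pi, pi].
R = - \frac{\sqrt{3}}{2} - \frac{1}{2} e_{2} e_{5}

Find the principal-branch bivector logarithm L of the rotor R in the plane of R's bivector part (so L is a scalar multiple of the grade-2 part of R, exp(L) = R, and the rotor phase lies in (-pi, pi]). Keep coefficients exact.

The scalar part of R is - \frac{\sqrt{3}}{2}, which fixes the principal-branch rotor phase; the unit plane is then the bivector part divided by the sine of that phase, and L is that plane scaled by the phase.
Concretely: cos(phase) = - \frac{\sqrt{3}}{2} gives phase = ±\frac{5 \pi}{6}, and since phase/sin(phase) is even the sign is immaterial: L = (phase/sin(phase)) * <R>_2 = (\frac{5 \pi}{3}) * <R>_2.
Answer: - \frac{5 \pi}{6} e_{2} e_{5}


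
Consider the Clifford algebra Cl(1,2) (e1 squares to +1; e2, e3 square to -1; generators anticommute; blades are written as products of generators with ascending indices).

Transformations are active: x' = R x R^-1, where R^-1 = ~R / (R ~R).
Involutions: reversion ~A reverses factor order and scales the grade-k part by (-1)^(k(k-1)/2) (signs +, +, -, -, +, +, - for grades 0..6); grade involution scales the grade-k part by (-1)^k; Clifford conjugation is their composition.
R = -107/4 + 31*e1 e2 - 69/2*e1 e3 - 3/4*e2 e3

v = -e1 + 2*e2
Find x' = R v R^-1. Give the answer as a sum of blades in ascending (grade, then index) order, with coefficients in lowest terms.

~R = -107/4 - 31*e1 e2 + 69/2*e1 e3 + 3/4*e2 e3, and R ~R = -11481/8, so R^-1 = ~R / (-11481/8).
R v = -141/4*e1 - 45/2*e2 - 36*e3 + 279/4*e1 e2 e3
Answer: -923/3827*e1 + 1970/3827*e2 + 6396/3827*e3


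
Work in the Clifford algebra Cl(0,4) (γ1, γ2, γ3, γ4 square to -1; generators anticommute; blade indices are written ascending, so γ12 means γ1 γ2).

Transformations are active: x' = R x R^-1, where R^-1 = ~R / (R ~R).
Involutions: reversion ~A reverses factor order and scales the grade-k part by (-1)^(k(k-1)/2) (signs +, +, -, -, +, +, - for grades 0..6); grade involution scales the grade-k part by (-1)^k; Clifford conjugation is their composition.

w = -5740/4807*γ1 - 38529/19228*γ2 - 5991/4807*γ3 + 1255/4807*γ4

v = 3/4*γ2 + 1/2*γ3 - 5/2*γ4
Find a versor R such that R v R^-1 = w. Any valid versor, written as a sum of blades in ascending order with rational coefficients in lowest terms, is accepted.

Since q(v) = q(w) = -113/16, the sum R = v + w = -5740/4807*γ1 - 6027/4807*γ2 - 7175/9614*γ3 - 21525/9614*γ4 does the job whenever invertible.
Answer: -5740/4807*γ1 - 6027/4807*γ2 - 7175/9614*γ3 - 21525/9614*γ4


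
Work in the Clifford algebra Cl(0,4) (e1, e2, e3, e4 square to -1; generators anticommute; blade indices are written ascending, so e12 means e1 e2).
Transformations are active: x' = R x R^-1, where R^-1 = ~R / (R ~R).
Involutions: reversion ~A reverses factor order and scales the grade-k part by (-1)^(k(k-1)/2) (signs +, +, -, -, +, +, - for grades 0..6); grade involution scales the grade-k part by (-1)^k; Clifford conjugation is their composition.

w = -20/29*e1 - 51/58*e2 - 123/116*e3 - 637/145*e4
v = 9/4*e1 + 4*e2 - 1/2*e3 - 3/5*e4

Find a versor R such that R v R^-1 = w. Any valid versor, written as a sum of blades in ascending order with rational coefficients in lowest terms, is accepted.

Key observation: q(v) = q(w) = -8669/400 (sandwiches preserve the norm), so R = v + w = 181/116*e1 + 181/58*e2 - 181/116*e3 - 724/145*e4 works whenever it is invertible — the component of v along it is kept and (v - w)/2 reverses, sending v to w.
Answer: 181/116*e1 + 181/58*e2 - 181/116*e3 - 724/145*e4


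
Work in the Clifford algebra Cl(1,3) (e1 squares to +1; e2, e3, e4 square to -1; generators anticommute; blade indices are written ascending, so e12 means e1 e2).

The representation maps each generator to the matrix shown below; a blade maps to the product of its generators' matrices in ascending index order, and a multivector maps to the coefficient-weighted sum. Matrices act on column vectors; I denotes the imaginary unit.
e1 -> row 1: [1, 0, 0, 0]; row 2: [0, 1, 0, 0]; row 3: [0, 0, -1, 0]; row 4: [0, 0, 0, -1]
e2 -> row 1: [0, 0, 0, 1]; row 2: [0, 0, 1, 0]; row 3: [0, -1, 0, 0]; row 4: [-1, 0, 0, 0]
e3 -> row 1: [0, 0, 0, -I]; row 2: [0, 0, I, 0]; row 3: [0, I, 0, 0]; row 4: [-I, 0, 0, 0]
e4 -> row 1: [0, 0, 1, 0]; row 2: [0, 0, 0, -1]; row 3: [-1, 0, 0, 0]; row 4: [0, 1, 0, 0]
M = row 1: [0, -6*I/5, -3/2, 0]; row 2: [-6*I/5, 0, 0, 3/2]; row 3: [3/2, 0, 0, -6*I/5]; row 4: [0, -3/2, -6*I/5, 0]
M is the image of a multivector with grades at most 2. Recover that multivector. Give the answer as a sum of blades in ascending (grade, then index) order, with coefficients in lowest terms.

Method: the blade images are trace-orthogonal — tr(rho(e_A) rho(e_B)^-1) = 4 if A = B and 0 otherwise — and rho(e_A)^-1 = (e_A)^2 * rho(e_A) with (e_A)^2 = +1 or -1, so the coefficient of e_A in the preimage is (e_A)^2 * tr(M rho(e_A))/4.
Nonzero projections over blades of grade <= 2: e4: (e4)^2 = -1, tr(M rho(e4)) = 6, coefficient -3/2; e34: (e34)^2 = -1, tr(M rho(e34)) = -24/5, coefficient 6/5. Every other blade of grade <= 2 projects to 0.
Answer: -3/2*e4 + 6/5*e34


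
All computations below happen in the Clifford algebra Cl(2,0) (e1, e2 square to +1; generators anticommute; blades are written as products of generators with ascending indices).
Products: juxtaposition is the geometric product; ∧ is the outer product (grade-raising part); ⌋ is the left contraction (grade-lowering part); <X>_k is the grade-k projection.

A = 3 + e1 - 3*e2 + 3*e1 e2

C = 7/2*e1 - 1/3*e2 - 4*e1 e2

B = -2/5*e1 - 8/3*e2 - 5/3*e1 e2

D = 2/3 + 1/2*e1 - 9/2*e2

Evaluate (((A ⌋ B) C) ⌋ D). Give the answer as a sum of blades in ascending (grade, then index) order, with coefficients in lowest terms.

step 1: 63/5 - 31/5*e1 - 29/3*e2 - 5*e1 e2
step 2: -3463/90 + 71/10*e1 + 381/10*e2 - 29/2*e1 e2
step 3: -52259/270 - 3463/180*e1 + 3463/20*e2
Answer: -52259/270 - 3463/180*e1 + 3463/20*e2


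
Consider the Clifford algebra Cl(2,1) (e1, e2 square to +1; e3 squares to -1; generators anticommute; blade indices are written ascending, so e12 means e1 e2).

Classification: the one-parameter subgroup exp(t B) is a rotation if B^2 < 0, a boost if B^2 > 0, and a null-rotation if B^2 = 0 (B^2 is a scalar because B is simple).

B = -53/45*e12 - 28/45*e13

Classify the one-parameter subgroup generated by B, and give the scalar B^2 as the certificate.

B^2 term by term: the squares give (-53/45)^2*(e12)^2 + (-28/45)^2*(e13)^2 = 2809/2025*(-1) + 784/2025*(+1) = -1 (each basis 2-blade squares to minus the product of its generators' squares); cross terms between blades sharing an index anticommute and cancel. So B^2 = -1.
Answer: rotation, certificate B^2 = -1. Certificate logic: -1 is a conjugation-invariant scalar, so its sign fixes rotation versus boost versus null-rotation outright.


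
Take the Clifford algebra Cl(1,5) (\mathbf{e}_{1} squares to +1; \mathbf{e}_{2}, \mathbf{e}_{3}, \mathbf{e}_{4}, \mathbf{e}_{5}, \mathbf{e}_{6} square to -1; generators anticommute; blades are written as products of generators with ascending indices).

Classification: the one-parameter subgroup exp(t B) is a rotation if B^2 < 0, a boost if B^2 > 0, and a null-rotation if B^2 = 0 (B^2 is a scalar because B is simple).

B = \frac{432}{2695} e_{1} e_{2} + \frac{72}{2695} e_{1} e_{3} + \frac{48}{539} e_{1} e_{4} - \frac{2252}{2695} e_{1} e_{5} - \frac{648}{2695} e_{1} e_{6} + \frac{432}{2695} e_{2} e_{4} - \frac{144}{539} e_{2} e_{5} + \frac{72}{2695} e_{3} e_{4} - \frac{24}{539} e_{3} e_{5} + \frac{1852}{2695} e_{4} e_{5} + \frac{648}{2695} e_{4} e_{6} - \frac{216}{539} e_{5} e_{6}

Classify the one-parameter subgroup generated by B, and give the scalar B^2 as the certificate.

B^2 term by term: the squares give (\frac{432}{2695})^2*(e_{1} e_{2})^2 + (\frac{72}{2695})^2*(e_{1} e_{3})^2 + (\frac{48}{539})^2*(e_{1} e_{4})^2 + (-\frac{2252}{2695})^2*(e_{1} e_{5})^2 + (-\frac{648}{2695})^2*(e_{1} e_{6})^2 + (\frac{432}{2695})^2*(e_{2} e_{4})^2 + (-\frac{144}{539})^2*(e_{2} e_{5})^2 + (\frac{72}{2695})^2*(e_{3} e_{4})^2 + (-\frac{24}{539})^2*(e_{3} e_{5})^2 + (\frac{1852}{2695})^2*(e_{4} e_{5})^2 + (\frac{648}{2695})^2*(e_{4} e_{6})^2 + (-\frac{216}{539})^2*(e_{5} e_{6})^2 = \frac{186624}{7263025}*(+1) + \frac{5184}{7263025}*(+1) + \frac{2304}{290521}*(+1) + \frac{5071504}{7263025}*(+1) + \frac{419904}{7263025}*(+1) + \frac{186624}{7263025}*(-1) + \frac{20736}{290521}*(-1) + \frac{5184}{7263025}*(-1) + \frac{576}{290521}*(-1) + \frac{3429904}{7263025}*(-1) + \frac{419904}{7263025}*(-1) + \frac{46656}{290521}*(-1) = 0 (each basis 2-blade squares to minus the product of its generators' squares); cross terms between blades sharing an index anticommute and cancel; the commuting (index-disjoint) pairs give grade-4 terms 2*c*c'*(blade product), which cancel blade by blade — e_{1} e_{2} e_{3} e_{4}: \frac{62208}{7263025} - \frac{62208}{7263025} = 0; e_{1} e_{2} e_{3} e_{5}: -\frac{20736}{1452605} + \frac{20736}{1452605} = 0; e_{1} e_{2} e_{4} e_{5}: \frac{1600128}{7263025} + \frac{13824}{290521} - \frac{1945728}{7263025} = 0; e_{1} e_{2} e_{4} e_{6}: \frac{559872}{7263025} - \frac{559872}{7263025} = 0; e_{1} e_{2} e_{5} e_{6}: -\frac{186624}{1452605} + \frac{186624}{1452605} = 0; e_{1} e_{3} e_{4} e_{5}: \frac{266688}{7263025} + \frac{2304}{290521} - \frac{324288}{7263025} = 0; e_{1} e_{3} e_{4} e_{6}: \frac{93312}{7263025} - \frac{93312}{7263025} = 0; e_{1} e_{3} e_{5} e_{6}: -\frac{31104}{1452605} + \frac{31104}{1452605} = 0; e_{1} e_{4} e_{5} e_{6}: -\frac{20736}{290521} + \frac{2918592}{7263025} - \frac{2400192}{7263025} = 0; e_{2} e_{3} e_{4} e_{5}: \frac{20736}{1452605} - \frac{20736}{1452605} = 0; e_{2} e_{4} e_{5} e_{6}: -\frac{186624}{1452605} + \frac{186624}{1452605} = 0; e_{3} e_{4} e_{5} e_{6}: -\frac{31104}{1452605} + \frac{31104}{1452605} = 0 — confirming B is simple. So B^2 = 0.
Answer: null-rotation, certificate B^2 = 0. Because 0 is invariant under every versor sandwich, the classification follows from its sign alone.


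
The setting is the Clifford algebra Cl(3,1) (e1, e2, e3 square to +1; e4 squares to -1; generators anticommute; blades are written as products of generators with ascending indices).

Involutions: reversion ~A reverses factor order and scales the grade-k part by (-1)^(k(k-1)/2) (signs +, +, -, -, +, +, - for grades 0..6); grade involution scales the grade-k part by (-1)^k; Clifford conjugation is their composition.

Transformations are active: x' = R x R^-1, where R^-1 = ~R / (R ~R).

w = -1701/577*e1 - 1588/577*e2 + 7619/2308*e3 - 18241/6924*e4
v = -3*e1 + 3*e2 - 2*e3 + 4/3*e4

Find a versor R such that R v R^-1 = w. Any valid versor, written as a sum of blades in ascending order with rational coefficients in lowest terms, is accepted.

Key observation: q(v) = q(w) = 182/9 (sandwiches preserve the norm), so R = v + w = -3432/577*e1 + 143/577*e2 + 3003/2308*e3 - 3003/2308*e4 works whenever it is invertible — the component of v along it is kept and (v - w)/2 reverses, sending v to w.
Answer: -3432/577*e1 + 143/577*e2 + 3003/2308*e3 - 3003/2308*e4


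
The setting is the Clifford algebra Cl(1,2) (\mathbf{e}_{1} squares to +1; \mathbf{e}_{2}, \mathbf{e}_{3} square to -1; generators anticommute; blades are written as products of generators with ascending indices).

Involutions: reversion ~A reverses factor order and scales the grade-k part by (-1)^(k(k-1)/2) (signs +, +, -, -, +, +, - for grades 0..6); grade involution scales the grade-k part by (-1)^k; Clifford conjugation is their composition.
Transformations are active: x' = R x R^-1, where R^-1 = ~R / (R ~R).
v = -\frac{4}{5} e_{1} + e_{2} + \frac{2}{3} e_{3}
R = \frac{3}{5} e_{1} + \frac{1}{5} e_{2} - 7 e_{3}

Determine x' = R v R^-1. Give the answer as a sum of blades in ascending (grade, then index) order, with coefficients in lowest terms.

~R = \frac{3}{5} e_{1} + \frac{1}{5} e_{2} - 7 e_{3}, and R ~R = -\frac{1217}{25}, so R^-1 = ~R / (-\frac{1217}{25}).
R v = \frac{299}{75} + \frac{19}{25} e_{1} e_{2} - \frac{26}{5} e_{1} e_{3} + \frac{107}{15} e_{2} e_{3}
Answer: \frac{854}{1217} e_{1} - \frac{18853}{18255} e_{2} + \frac{584}{1217} e_{3}


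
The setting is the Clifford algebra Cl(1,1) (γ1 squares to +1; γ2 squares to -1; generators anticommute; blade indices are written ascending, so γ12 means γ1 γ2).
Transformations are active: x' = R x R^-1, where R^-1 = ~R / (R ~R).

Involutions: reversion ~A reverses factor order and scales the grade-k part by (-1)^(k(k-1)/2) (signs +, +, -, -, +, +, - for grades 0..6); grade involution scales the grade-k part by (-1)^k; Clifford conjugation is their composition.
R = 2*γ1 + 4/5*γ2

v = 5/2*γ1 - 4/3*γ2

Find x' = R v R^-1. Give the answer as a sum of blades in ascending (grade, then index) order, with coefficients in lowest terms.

~R = 2*γ1 + 4/5*γ2, and R ~R = 84/25, so R^-1 = ~R / (84/25).
R v = 91/15 - 14/3*γ12
Answer: 85/18*γ1 + 38/9*γ2
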